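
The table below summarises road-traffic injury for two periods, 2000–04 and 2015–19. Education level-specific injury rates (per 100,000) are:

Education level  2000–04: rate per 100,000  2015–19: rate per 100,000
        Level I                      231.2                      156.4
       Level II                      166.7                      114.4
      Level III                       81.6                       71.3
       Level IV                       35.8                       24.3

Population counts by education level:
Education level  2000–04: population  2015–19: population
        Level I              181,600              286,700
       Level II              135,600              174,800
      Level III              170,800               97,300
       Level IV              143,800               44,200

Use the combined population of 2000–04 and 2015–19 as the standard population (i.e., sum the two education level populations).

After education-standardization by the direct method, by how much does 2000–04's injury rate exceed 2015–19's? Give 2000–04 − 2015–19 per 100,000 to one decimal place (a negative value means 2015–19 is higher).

Combined standard total = 1,234,800; weights = 0.3793, 0.2514, 0.2171, 0.1523.
2000–04: 0.3793×231.2 + 0.2514×166.7 + 0.2171×81.6 + 0.1523×35.8 = 152.7551 per 100,000.
2015–19: 0.3793×156.4 + 0.2514×114.4 + 0.2171×71.3 + 0.1523×24.3 = 107.2528 per 100,000.
Difference = 152.7551 − 107.2528 = 45.5023.

45.5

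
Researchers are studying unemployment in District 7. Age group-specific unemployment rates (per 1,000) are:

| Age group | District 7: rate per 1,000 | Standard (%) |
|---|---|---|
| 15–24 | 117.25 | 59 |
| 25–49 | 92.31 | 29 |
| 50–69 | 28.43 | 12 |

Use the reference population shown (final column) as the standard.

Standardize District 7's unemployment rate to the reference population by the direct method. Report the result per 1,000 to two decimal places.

Standard weights: 0.59, 0.29, 0.12.
Standardized rate: 0.5900×117.25 + 0.2900×92.31 + 0.1200×28.43 = 99.3590 per 1,000.

99.36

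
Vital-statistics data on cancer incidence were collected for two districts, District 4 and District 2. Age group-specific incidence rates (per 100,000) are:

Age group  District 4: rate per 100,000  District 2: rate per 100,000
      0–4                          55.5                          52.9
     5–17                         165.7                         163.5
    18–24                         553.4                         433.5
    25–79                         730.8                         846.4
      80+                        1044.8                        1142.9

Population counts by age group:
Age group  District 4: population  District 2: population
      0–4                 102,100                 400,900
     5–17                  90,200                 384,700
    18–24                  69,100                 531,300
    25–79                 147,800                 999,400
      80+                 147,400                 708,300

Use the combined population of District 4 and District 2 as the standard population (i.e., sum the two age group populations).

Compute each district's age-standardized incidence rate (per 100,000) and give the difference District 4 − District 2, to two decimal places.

Combined standard total = 3,581,200; weights = 0.1405, 0.1326, 0.1677, 0.3203, 0.2389.
District 4: 0.1405×55.5 + 0.1326×165.7 + 0.1677×553.4 + 0.3203×730.8 + 0.2389×1044.8 = 606.2990 per 100,000.
District 2: 0.1405×52.9 + 0.1326×163.5 + 0.1677×433.5 + 0.3203×846.4 + 0.2389×1142.9 = 646.0119 per 100,000.
Difference = 606.2990 − 646.0119 = -39.7129.

-39.71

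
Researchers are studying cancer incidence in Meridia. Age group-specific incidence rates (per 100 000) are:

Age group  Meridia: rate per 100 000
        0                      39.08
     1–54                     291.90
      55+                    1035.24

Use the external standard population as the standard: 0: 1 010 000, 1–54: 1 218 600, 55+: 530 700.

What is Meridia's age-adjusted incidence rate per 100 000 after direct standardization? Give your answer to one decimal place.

342.3

Standard total = 2 759 300; weights = 0.3660, 0.4416, 0.1923.
Standardized rate: 0.3660×39.08 + 0.4416×291.90 + 0.1923×1035.24 = 342.3267 per 100 000.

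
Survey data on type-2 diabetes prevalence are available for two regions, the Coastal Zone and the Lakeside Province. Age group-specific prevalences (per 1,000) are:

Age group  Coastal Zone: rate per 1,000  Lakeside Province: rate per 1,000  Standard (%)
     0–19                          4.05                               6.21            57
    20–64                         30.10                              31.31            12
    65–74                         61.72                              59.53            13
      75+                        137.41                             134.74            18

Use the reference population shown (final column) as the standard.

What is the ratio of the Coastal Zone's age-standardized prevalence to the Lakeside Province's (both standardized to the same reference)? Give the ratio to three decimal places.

Standard weights: 0.57, 0.12, 0.13, 0.18.
The Coastal Zone: 0.5700×4.05 + 0.1200×30.10 + 0.1300×61.72 + 0.1800×137.41 = 38.6779 per 1,000.
The Lakeside Province: 0.5700×6.21 + 0.1200×31.31 + 0.1300×59.53 + 0.1800×134.74 = 39.2890 per 1,000.
Ratio = 38.6779 ÷ 39.2890 = 0.98445.

0.984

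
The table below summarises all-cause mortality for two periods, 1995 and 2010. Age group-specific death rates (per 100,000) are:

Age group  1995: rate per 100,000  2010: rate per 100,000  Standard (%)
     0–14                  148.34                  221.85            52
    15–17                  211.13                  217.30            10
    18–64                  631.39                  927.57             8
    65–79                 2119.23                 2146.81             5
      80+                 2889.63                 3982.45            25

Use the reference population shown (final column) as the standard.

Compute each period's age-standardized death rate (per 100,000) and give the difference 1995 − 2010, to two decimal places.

-337.12

Standard weights: 0.52, 0.10, 0.08, 0.05, 0.25.
1995: 0.5200×148.34 + 0.1000×211.13 + 0.0800×631.39 + 0.0500×2119.23 + 0.2500×2889.63 = 977.1300 per 100,000.
2010: 0.5200×221.85 + 0.1000×217.30 + 0.0800×927.57 + 0.0500×2146.81 + 0.2500×3982.45 = 1314.2506 per 100,000.
Difference = 977.1300 − 1314.2506 = -337.1206.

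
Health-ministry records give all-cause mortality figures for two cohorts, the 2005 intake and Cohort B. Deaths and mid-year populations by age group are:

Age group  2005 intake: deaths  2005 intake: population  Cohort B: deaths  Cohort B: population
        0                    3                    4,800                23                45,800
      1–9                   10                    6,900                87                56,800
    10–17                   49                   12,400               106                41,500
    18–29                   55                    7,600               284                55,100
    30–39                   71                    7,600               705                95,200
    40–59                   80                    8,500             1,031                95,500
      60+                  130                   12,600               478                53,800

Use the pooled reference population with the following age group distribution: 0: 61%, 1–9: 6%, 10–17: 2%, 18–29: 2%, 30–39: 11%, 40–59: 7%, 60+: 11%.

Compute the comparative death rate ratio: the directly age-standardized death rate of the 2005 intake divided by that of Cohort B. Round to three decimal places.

Age-specific rates per 100,000 for the 2005 intake: 62.50, 144.93, 395.16, 723.68, 934.21, 941.18, 1031.75.
For Cohort B: 50.22, 153.17, 255.42, 515.43, 740.55, 1079.58, 888.48.
Standard weights: 0.61, 0.06, 0.02, 0.02, 0.11, 0.07, 0.11.
The 2005 intake: 0.6100×62.50 + 0.0600×144.93 + 0.0200×395.16 + 0.0200×723.68 + 0.1100×934.21 + 0.0700×941.18 + 0.1100×1031.75 = 351.3351 per 100,000.
Cohort B: 0.6100×50.22 + 0.0600×153.17 + 0.0200×255.42 + 0.0200×515.43 + 0.1100×740.55 + 0.0700×1079.58 + 0.1100×888.48 = 310.0034 per 100,000.
Ratio = 351.3351 ÷ 310.0034 = 1.13333.

1.133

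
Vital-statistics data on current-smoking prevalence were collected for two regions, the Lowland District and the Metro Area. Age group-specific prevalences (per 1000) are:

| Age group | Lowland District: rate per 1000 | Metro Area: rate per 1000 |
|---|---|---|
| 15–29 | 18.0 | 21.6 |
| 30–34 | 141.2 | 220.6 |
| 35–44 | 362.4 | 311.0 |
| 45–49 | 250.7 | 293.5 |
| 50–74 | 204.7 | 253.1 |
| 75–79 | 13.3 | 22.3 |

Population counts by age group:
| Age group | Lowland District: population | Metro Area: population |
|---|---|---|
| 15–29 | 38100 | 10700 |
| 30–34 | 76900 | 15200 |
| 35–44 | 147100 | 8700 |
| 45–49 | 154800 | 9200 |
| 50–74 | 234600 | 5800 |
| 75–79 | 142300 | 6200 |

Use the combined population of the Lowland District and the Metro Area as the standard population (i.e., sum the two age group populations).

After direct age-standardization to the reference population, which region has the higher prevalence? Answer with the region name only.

Metro Area

Combined standard total = 849600; weights = 0.0574, 0.1084, 0.1834, 0.1930, 0.2830, 0.1748.
The Lowland District: 0.0574×18.0 + 0.1084×141.2 + 0.1834×362.4 + 0.1930×250.7 + 0.2830×204.7 + 0.1748×13.3 = 191.4366 per 1000.
The Metro Area: 0.0574×21.6 + 0.1084×220.6 + 0.1834×311.0 + 0.1930×293.5 + 0.2830×253.1 + 0.1748×22.3 = 214.3549 per 1000.
The crude rates (193.47 vs 189.90) would put the Lowland District higher, but that reflects its age composition; once standardized to a common age structure, the Metro Area has the higher underlying rate.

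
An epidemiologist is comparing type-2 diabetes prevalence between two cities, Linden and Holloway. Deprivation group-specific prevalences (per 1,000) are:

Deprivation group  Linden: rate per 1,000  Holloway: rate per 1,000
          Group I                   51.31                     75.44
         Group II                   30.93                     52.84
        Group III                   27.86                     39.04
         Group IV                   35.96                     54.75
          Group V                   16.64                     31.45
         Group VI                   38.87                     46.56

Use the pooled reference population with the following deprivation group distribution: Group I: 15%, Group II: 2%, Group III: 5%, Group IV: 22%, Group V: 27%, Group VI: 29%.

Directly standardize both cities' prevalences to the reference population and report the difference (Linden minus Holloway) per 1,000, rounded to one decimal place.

-15.0

Standard weights: 0.15, 0.02, 0.05, 0.22, 0.27, 0.29.
Linden: 0.1500×51.31 + 0.0200×30.93 + 0.0500×27.86 + 0.2200×35.96 + 0.2700×16.64 + 0.2900×38.87 = 33.3844 per 1,000.
Holloway: 0.1500×75.44 + 0.0200×52.84 + 0.0500×39.04 + 0.2200×54.75 + 0.2700×31.45 + 0.2900×46.56 = 48.3637 per 1,000.
Difference = 33.3844 − 48.3637 = -14.9793.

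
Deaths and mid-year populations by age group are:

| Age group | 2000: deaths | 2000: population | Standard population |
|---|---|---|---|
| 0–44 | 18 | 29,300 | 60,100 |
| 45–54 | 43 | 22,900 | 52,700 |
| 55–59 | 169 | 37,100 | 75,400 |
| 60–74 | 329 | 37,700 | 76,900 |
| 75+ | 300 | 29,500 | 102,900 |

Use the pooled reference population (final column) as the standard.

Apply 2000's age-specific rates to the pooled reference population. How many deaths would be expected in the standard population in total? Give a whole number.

Age-specific rates per 100,000 for 2000: 61.43, 187.77, 455.53, 872.68, 1016.95.
Expected deaths = Σ (standard pop × age-specific rate ÷ 100,000)
= 60,100×61.43/100,000 + 52,700×187.77/100,000 + 75,400×455.53/100,000 + 76,900×872.68/100,000 + 102,900×1016.95/100,000
= 36.92 + 98.96 + 343.47 + 671.09 + 1046.44 = 2196.88.

2197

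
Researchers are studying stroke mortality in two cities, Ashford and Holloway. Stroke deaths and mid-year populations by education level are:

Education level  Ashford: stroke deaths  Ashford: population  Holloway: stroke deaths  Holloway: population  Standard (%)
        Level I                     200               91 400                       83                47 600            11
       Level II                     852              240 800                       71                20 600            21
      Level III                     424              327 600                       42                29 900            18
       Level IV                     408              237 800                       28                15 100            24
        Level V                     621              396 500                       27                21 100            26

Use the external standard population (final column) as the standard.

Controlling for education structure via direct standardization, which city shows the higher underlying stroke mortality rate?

Ashford

Education-specific rates per 100 000 for Ashford: 218.82, 353.82, 129.43, 171.57, 156.62.
For Holloway: 174.37, 344.66, 140.47, 185.43, 127.96.
Standard weights: 0.11, 0.21, 0.18, 0.24, 0.26.
Ashford: 0.1100×218.82 + 0.2100×353.82 + 0.1800×129.43 + 0.2400×171.57 + 0.2600×156.62 = 203.5678 per 100 000.
Holloway: 0.1100×174.37 + 0.2100×344.66 + 0.1800×140.47 + 0.2400×185.43 + 0.2600×127.96 = 194.6170 per 100 000.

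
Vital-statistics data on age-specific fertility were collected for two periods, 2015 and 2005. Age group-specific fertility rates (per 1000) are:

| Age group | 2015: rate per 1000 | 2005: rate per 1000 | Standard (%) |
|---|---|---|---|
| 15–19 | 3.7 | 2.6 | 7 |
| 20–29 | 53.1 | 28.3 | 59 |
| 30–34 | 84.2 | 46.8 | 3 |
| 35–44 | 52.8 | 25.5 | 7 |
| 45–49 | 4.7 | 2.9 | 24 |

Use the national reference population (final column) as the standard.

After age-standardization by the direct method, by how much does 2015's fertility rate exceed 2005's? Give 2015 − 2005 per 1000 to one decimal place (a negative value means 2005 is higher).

Standard weights: 0.07, 0.59, 0.03, 0.07, 0.24.
2015: 0.0700×3.7 + 0.5900×53.1 + 0.0300×84.2 + 0.0700×52.8 + 0.2400×4.7 = 38.9380 per 1000.
2005: 0.0700×2.6 + 0.5900×28.3 + 0.0300×46.8 + 0.0700×25.5 + 0.2400×2.9 = 20.7640 per 1000.
Difference = 38.9380 − 20.7640 = 18.1740.

18.2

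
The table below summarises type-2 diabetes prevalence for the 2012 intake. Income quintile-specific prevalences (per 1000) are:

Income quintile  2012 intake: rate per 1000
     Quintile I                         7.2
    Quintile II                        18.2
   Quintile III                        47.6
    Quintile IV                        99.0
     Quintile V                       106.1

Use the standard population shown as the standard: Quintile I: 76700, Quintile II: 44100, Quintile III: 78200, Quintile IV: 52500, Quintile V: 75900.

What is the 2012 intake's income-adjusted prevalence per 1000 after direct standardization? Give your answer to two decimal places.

55.98

Standard total = 327400; weights = 0.2343, 0.1347, 0.2389, 0.1604, 0.2318.
Standardized rate: 0.2343×7.2 + 0.1347×18.2 + 0.2389×47.6 + 0.1604×99.0 + 0.2318×106.1 = 55.9794 per 1000.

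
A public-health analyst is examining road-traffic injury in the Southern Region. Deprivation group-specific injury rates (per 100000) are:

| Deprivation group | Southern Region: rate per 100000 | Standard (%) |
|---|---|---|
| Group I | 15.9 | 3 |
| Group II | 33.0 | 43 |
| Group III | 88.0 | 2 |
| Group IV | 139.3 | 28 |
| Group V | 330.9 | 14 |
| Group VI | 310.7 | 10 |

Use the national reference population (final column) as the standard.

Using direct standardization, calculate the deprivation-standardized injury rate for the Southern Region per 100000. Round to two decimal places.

Standard weights: 0.03, 0.43, 0.02, 0.28, 0.14, 0.10.
Standardized rate: 0.0300×15.9 + 0.4300×33.0 + 0.0200×88.0 + 0.2800×139.3 + 0.1400×330.9 + 0.1000×310.7 = 132.8270 per 100000.

132.83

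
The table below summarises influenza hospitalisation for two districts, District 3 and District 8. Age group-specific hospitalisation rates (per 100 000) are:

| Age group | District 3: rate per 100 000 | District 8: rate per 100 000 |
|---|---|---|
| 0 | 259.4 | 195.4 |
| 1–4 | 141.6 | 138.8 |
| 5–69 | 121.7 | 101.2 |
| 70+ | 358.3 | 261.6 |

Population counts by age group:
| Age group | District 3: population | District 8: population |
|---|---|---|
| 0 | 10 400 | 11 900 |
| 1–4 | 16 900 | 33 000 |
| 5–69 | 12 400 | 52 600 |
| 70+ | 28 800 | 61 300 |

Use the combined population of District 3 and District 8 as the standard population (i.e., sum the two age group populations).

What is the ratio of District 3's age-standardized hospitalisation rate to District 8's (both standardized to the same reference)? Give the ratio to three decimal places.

1.280

Combined standard total = 227 300; weights = 0.0981, 0.2195, 0.2860, 0.3964.
District 3: 0.0981×259.4 + 0.2195×141.6 + 0.2860×121.7 + 0.3964×358.3 = 233.3647 per 100 000.
District 8: 0.0981×195.4 + 0.2195×138.8 + 0.2860×101.2 + 0.3964×261.6 = 182.2776 per 100 000.
Ratio = 233.3647 ÷ 182.2776 = 1.28027.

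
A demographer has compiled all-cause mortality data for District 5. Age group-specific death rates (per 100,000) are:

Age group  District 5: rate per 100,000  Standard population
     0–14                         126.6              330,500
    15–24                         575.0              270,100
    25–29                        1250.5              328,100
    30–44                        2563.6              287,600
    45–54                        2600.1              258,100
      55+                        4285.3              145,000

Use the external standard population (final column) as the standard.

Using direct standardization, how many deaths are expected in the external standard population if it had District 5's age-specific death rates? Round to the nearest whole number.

26372

Expected deaths = Σ (standard pop × age-specific rate ÷ 100,000)
= 330,500×126.6/100,000 + 270,100×575.0/100,000 + 328,100×1250.5/100,000 + 287,600×2563.6/100,000 + 258,100×2600.1/100,000 + 145,000×4285.3/100,000
= 418.41 + 1553.08 + 4102.89 + 7372.91 + 6710.86 + 6213.69 = 26371.84.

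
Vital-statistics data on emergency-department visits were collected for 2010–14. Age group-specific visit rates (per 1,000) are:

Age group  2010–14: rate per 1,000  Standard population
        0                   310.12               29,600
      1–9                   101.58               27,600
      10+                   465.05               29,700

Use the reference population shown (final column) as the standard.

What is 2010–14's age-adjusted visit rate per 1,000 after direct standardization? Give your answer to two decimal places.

296.84

Standard total = 86,900; weights = 0.3406, 0.3176, 0.3418.
Standardized rate: 0.3406×310.12 + 0.3176×101.58 + 0.3418×465.05 = 296.8371 per 1,000.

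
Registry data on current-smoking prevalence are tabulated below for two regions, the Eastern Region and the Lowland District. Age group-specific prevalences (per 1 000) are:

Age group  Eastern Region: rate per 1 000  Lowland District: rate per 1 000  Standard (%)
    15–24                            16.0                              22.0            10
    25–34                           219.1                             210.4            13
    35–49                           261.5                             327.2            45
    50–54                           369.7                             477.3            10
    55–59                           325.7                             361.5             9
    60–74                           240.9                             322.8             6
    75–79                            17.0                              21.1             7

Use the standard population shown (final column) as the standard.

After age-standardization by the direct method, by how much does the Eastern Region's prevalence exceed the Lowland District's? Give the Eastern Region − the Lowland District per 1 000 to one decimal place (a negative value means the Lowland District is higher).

-48.2

Standard weights: 0.10, 0.13, 0.45, 0.10, 0.09, 0.06, 0.07.
The Eastern Region: 0.1000×16.0 + 0.1300×219.1 + 0.4500×261.5 + 0.1000×369.7 + 0.0900×325.7 + 0.0600×240.9 + 0.0700×17.0 = 229.6850 per 1 000.
The Lowland District: 0.1000×22.0 + 0.1300×210.4 + 0.4500×327.2 + 0.1000×477.3 + 0.0900×361.5 + 0.0600×322.8 + 0.0700×21.1 = 277.9020 per 1 000.
Difference = 229.6850 − 277.9020 = -48.2170.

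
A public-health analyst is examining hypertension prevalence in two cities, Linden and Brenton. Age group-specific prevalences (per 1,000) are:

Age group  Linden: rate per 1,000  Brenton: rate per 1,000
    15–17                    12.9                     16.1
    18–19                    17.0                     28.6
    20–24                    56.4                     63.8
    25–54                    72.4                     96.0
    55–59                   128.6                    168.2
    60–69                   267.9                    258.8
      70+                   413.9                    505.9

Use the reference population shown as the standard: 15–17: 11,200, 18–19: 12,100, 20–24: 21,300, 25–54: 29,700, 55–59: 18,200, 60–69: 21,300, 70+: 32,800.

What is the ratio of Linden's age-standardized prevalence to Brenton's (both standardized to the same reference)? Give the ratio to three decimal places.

Standard total = 146,600; weights = 0.0764, 0.0825, 0.1453, 0.2026, 0.1241, 0.1453, 0.2237.
Linden: 0.0764×12.9 + 0.0825×17.0 + 0.1453×56.4 + 0.2026×72.4 + 0.1241×128.6 + 0.1453×267.9 + 0.2237×413.9 = 172.7455 per 1,000.
Brenton: 0.0764×16.1 + 0.0825×28.6 + 0.1453×63.8 + 0.2026×96.0 + 0.1241×168.2 + 0.1453×258.8 + 0.2237×505.9 = 203.9817 per 1,000.
Ratio = 172.7455 ÷ 203.9817 = 0.84687.

0.847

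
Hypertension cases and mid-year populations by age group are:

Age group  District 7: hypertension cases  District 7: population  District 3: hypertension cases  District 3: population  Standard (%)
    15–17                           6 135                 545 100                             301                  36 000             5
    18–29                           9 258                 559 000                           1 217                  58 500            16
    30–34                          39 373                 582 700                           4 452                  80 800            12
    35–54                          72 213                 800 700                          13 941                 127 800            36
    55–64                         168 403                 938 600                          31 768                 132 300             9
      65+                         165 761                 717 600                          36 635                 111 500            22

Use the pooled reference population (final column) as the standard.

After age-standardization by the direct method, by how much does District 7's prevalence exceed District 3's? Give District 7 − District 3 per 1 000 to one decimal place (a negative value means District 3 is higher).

Age-specific rates per 1 000 for District 7: 11.255, 16.562, 67.570, 90.187, 179.419, 230.994.
For District 3: 8.361, 20.803, 55.099, 109.085, 240.121, 328.565.
Standard weights: 0.05, 0.16, 0.12, 0.36, 0.09, 0.22.
District 7: 0.0500×11.255 + 0.1600×16.562 + 0.1200×67.570 + 0.3600×90.187 + 0.0900×179.419 + 0.2200×230.994 = 110.7548 per 1 000.
District 3: 0.0500×8.361 + 0.1600×20.803 + 0.1200×55.099 + 0.3600×109.085 + 0.0900×240.121 + 0.2200×328.565 = 143.5241 per 1 000.
Difference = 110.7548 − 143.5241 = -32.7693.

-32.8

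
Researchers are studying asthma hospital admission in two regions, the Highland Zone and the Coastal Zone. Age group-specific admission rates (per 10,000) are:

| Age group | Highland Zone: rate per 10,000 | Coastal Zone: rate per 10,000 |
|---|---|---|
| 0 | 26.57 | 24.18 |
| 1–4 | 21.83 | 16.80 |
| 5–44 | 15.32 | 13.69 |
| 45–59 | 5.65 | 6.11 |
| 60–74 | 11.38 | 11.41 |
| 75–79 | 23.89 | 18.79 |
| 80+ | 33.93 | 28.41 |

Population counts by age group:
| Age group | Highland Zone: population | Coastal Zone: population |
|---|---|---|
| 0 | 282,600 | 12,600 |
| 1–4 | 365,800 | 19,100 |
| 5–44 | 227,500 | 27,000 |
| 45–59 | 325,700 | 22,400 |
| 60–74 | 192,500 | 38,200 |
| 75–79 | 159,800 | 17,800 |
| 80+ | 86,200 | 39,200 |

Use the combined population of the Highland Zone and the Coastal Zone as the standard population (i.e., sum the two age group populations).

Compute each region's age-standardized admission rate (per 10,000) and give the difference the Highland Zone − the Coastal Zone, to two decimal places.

Combined standard total = 1,816,400; weights = 0.1625, 0.2119, 0.1401, 0.1916, 0.1270, 0.0978, 0.0690.
The Highland Zone: 0.1625×26.57 + 0.2119×21.83 + 0.1401×15.32 + 0.1916×5.65 + 0.1270×11.38 + 0.0978×23.89 + 0.0690×33.93 = 18.2970 per 10,000.
The Coastal Zone: 0.1625×24.18 + 0.2119×16.80 + 0.1401×13.69 + 0.1916×6.11 + 0.1270×11.41 + 0.0978×18.79 + 0.0690×28.41 = 15.8265 per 10,000.
Difference = 18.2970 − 15.8265 = 2.4705.

2.47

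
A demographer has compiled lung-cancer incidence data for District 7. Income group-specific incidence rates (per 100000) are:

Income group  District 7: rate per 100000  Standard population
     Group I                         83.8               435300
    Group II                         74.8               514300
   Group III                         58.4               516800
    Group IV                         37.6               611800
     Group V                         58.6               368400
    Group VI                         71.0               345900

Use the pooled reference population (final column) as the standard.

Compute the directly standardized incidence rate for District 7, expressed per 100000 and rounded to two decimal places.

62.41

Standard total = 2792500; weights = 0.1559, 0.1842, 0.1851, 0.2191, 0.1319, 0.1239.
Standardized rate: 0.1559×83.8 + 0.1842×74.8 + 0.1851×58.4 + 0.2191×37.6 + 0.1319×58.6 + 0.1239×71.0 = 62.4099 per 100000.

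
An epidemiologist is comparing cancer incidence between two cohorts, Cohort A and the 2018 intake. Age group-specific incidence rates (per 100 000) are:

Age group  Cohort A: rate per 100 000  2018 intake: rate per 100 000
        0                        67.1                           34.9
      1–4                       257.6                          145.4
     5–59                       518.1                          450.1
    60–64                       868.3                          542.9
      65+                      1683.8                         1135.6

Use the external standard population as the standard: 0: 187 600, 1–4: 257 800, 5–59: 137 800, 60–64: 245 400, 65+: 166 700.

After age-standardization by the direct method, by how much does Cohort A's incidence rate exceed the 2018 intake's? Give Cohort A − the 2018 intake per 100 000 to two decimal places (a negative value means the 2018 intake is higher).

Standard total = 995 300; weights = 0.1885, 0.2590, 0.1385, 0.2466, 0.1675.
Cohort A: 0.1885×67.1 + 0.2590×257.6 + 0.1385×518.1 + 0.2466×868.3 + 0.1675×1683.8 = 647.2036 per 100 000.
The 2018 intake: 0.1885×34.9 + 0.2590×145.4 + 0.1385×450.1 + 0.2466×542.9 + 0.1675×1135.6 = 430.6112 per 100 000.
Difference = 647.2036 − 430.6112 = 216.5924.

216.59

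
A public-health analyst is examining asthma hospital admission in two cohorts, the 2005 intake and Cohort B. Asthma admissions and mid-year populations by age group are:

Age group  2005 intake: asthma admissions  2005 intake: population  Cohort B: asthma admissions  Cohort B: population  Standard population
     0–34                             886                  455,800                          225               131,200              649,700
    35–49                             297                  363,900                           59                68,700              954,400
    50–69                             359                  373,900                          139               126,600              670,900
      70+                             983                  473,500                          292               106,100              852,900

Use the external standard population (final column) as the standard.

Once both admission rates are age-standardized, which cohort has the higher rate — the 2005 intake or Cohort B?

Age-specific rates per 10,000 for the 2005 intake: 19.44, 8.16, 9.60, 20.76.
For Cohort B: 17.15, 8.59, 10.98, 27.52.
Standard total = 3,127,900; weights = 0.2077, 0.3051, 0.2145, 0.2727.
The 2005 intake: 0.2077×19.44 + 0.3051×8.16 + 0.2145×9.60 + 0.2727×20.76 = 14.2481 per 10,000.
Cohort B: 0.2077×17.15 + 0.3051×8.59 + 0.2145×10.98 + 0.2727×27.52 = 16.0419 per 10,000.

Cohort B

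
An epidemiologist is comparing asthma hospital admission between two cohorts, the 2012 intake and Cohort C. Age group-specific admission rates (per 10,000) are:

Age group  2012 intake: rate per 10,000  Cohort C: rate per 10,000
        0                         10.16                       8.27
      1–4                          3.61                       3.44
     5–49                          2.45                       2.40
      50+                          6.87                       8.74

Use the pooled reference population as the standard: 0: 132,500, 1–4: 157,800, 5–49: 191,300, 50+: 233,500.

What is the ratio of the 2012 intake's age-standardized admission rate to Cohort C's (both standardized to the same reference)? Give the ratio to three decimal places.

0.964

Standard total = 715,100; weights = 0.1853, 0.2207, 0.2675, 0.3265.
The 2012 intake: 0.1853×10.16 + 0.2207×3.61 + 0.2675×2.45 + 0.3265×6.87 = 5.5778 per 10,000.
Cohort C: 0.1853×8.27 + 0.2207×3.44 + 0.2675×2.40 + 0.3265×8.74 = 5.7873 per 10,000.
Ratio = 5.5778 ÷ 5.7873 = 0.96380.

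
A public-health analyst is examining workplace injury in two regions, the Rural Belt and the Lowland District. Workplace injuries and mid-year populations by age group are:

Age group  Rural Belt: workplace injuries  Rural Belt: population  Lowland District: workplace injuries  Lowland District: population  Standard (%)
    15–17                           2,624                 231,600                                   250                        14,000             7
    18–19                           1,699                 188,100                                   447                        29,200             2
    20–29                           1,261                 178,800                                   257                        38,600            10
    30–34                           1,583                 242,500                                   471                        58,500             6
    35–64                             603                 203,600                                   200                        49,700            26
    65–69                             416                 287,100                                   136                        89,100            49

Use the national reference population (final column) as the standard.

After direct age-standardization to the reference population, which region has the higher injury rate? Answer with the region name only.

Lowland District

Age-specific rates per 10,000 for the Rural Belt: 113.30, 90.32, 70.53, 65.28, 29.62, 14.49.
For the Lowland District: 178.57, 153.08, 66.58, 80.51, 40.24, 15.26.
Standard weights: 0.07, 0.02, 0.10, 0.06, 0.26, 0.49.
The Rural Belt: 0.0700×113.30 + 0.0200×90.32 + 0.1000×70.53 + 0.0600×65.28 + 0.2600×29.62 + 0.4900×14.49 = 35.5070 per 10,000.
The Lowland District: 0.0700×178.57 + 0.0200×153.08 + 0.1000×66.58 + 0.0600×80.51 + 0.2600×40.24 + 0.4900×15.26 = 44.9925 per 10,000.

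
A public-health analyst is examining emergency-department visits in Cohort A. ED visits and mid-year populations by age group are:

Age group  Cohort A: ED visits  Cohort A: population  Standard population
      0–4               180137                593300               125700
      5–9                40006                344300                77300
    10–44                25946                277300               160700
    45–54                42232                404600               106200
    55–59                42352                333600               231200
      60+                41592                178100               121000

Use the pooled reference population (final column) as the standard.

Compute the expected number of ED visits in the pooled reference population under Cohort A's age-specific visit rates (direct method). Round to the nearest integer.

130877

Age-specific rates per 1000 for Cohort A: 303.619, 116.195, 93.567, 104.380, 126.954, 233.532.
Expected ED visits = Σ (standard pop × age-specific rate ÷ 1000)
= 125700×303.619/1000 + 77300×116.195/1000 + 160700×93.567/1000 + 106200×104.380/1000 + 231200×126.954/1000 + 121000×233.532/1000
= 38164.88 + 8981.89 + 15036.14 + 11085.12 + 29351.87 + 28257.34 = 130877.23.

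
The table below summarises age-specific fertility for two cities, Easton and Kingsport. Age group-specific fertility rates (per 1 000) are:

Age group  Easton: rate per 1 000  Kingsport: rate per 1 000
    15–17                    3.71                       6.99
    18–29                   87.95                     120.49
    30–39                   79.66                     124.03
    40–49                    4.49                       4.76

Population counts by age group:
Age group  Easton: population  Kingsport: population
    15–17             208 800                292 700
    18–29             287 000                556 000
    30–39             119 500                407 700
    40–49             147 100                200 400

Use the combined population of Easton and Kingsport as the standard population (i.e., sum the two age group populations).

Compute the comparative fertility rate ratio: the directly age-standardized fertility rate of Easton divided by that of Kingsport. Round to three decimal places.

Combined standard total = 2 219 200; weights = 0.2260, 0.3799, 0.2376, 0.1566.
Easton: 0.2260×3.71 + 0.3799×87.95 + 0.2376×79.66 + 0.1566×4.49 = 53.8750 per 1 000.
Kingsport: 0.2260×6.99 + 0.3799×120.49 + 0.2376×124.03 + 0.1566×4.76 = 77.5601 per 1 000.
Ratio = 53.8750 ÷ 77.5601 = 0.69462.

0.695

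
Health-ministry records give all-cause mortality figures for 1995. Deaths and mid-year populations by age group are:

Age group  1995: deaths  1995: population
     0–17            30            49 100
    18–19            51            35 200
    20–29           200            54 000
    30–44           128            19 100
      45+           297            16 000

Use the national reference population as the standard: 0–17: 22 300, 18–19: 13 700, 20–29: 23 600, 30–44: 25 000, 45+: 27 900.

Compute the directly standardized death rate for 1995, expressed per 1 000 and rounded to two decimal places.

Age-specific rates per 1 000 for 1995: 0.611, 1.449, 3.704, 6.702, 18.562.
Standard total = 112 500; weights = 0.1982, 0.1218, 0.2098, 0.2222, 0.2480.
Standardized rate: 0.1982×0.611 + 0.1218×1.449 + 0.2098×3.704 + 0.2222×6.702 + 0.2480×18.562 = 7.1672 per 1 000.

7.17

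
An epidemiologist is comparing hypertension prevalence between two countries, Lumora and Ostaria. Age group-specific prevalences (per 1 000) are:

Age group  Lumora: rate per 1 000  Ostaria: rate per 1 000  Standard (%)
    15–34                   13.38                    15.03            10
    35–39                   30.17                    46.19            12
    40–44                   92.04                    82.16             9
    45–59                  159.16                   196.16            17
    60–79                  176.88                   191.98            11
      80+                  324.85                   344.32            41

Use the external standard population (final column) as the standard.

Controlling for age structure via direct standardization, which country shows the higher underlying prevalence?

Ostaria

Standard weights: 0.10, 0.12, 0.09, 0.17, 0.11, 0.41.
Lumora: 0.1000×13.38 + 0.1200×30.17 + 0.0900×92.04 + 0.1700×159.16 + 0.1100×176.88 + 0.4100×324.85 = 192.9445 per 1 000.
Ostaria: 0.1000×15.03 + 0.1200×46.19 + 0.0900×82.16 + 0.1700×196.16 + 0.1100×191.98 + 0.4100×344.32 = 210.0764 per 1 000.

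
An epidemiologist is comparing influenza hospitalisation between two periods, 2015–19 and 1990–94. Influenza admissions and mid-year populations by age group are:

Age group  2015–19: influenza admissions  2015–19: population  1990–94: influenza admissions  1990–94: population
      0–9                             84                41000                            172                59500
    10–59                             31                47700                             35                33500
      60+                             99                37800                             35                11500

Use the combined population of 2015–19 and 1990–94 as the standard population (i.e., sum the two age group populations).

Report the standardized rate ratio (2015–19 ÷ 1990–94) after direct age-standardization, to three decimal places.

Age-specific rates per 100000 for 2015–19: 204.88, 64.99, 261.90.
For 1990–94: 289.08, 104.48, 304.35.
Combined standard total = 231000; weights = 0.4351, 0.3515, 0.2134.
2015–19: 0.4351×204.88 + 0.3515×64.99 + 0.2134×261.90 = 167.8757 per 100000.
1990–94: 0.4351×289.08 + 0.3515×104.48 + 0.2134×304.35 = 227.4460 per 100000.
Ratio = 167.8757 ÷ 227.4460 = 0.73809.

0.738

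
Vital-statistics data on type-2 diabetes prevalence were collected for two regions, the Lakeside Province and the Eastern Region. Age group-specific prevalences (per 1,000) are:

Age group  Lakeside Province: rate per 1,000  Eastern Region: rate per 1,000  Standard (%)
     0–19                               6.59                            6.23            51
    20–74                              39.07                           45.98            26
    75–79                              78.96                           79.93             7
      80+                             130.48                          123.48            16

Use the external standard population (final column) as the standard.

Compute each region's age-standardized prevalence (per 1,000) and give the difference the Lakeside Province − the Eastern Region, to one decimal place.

Standard weights: 0.51, 0.26, 0.07, 0.16.
The Lakeside Province: 0.5100×6.59 + 0.2600×39.07 + 0.0700×78.96 + 0.1600×130.48 = 39.9231 per 1,000.
The Eastern Region: 0.5100×6.23 + 0.2600×45.98 + 0.0700×79.93 + 0.1600×123.48 = 40.4840 per 1,000.
Difference = 39.9231 − 40.4840 = -0.5609.

-0.6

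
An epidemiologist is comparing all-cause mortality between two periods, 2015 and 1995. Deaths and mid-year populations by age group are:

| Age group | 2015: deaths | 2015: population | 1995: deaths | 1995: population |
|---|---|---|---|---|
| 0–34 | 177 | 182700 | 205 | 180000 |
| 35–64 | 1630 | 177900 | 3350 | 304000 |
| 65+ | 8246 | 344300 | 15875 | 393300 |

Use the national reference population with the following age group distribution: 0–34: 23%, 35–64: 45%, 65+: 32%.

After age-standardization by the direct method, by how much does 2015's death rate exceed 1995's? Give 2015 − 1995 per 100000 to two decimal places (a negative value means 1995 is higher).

-612.72

Age-specific rates per 100000 for 2015: 96.88, 916.25, 2395.00.
For 1995: 113.89, 1101.97, 4036.36.
Standard weights: 0.23, 0.45, 0.32.
2015: 0.2300×96.88 + 0.4500×916.25 + 0.3200×2395.00 = 1200.9941 per 100000.
1995: 0.2300×113.89 + 0.4500×1101.97 + 0.3200×4036.36 = 1813.7175 per 100000.
Difference = 1200.9941 − 1813.7175 = -612.7234.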